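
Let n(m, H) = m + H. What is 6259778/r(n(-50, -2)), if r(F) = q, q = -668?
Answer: -3129889/334 ≈ -9370.9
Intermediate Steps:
n(m, H) = H + m
r(F) = -668
6259778/r(n(-50, -2)) = 6259778/(-668) = 6259778*(-1/668) = -3129889/334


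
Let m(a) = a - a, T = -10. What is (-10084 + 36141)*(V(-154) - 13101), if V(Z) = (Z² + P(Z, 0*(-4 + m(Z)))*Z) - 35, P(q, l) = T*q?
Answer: -5903995060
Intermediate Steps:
m(a) = 0
P(q, l) = -10*q
V(Z) = -35 - 9*Z² (V(Z) = (Z² + (-10*Z)*Z) - 35 = (Z² - 10*Z²) - 35 = -9*Z² - 35 = -35 - 9*Z²)
(-10084 + 36141)*(V(-154) - 13101) = (-10084 + 36141)*((-35 - 9*(-154)²) - 13101) = 26057*((-35 - 9*23716) - 13101) = 26057*((-35 - 213444) - 13101) = 26057*(-213479 - 13101) = 26057*(-226580) = -5903995060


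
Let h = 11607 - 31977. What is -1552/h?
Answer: 8/105 ≈ 0.076190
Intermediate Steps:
h = -20370
-1552/h = -1552/(-20370) = -1552*(-1/20370) = 8/105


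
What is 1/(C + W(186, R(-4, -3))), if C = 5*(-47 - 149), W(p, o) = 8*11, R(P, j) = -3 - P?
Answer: -1/892 ≈ -0.0011211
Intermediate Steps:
W(p, o) = 88
C = -980 (C = 5*(-196) = -980)
1/(C + W(186, R(-4, -3))) = 1/(-980 + 88) = 1/(-892) = -1/892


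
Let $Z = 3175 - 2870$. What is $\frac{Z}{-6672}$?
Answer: $- \frac{305}{6672} \approx -0.045713$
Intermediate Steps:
$Z = 305$ ($Z = 3175 - 2870 = 305$)
$\frac{Z}{-6672} = \frac{305}{-6672} = 305 \left(- \frac{1}{6672}\right) = - \frac{305}{6672}$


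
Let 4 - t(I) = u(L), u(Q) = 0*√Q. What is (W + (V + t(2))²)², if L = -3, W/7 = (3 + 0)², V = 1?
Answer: 7744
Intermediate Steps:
W = 63 (W = 7*(3 + 0)² = 7*3² = 7*9 = 63)
u(Q) = 0
t(I) = 4 (t(I) = 4 - 1*0 = 4 + 0 = 4)
(W + (V + t(2))²)² = (63 + (1 + 4)²)² = (63 + 5²)² = (63 + 25)² = 88² = 7744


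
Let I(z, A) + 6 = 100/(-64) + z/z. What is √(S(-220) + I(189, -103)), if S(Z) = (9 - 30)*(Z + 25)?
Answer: 7*√1335/4 ≈ 63.941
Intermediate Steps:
I(z, A) = -105/16 (I(z, A) = -6 + (100/(-64) + z/z) = -6 + (100*(-1/64) + 1) = -6 + (-25/16 + 1) = -6 - 9/16 = -105/16)
S(Z) = -525 - 21*Z (S(Z) = -21*(25 + Z) = -525 - 21*Z)
√(S(-220) + I(189, -103)) = √((-525 - 21*(-220)) - 105/16) = √((-525 + 4620) - 105/16) = √(4095 - 105/16) = √(65415/16) = 7*√1335/4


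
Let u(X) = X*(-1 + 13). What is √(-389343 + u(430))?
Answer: 27*I*√527 ≈ 619.83*I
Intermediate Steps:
u(X) = 12*X (u(X) = X*12 = 12*X)
√(-389343 + u(430)) = √(-389343 + 12*430) = √(-389343 + 5160) = √(-384183) = 27*I*√527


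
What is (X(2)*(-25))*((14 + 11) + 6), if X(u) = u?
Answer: -1550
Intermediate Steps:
(X(2)*(-25))*((14 + 11) + 6) = (2*(-25))*((14 + 11) + 6) = -50*(25 + 6) = -50*31 = -1550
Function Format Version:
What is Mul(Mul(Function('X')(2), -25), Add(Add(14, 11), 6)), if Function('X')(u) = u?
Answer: -1550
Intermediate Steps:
Mul(Mul(Function('X')(2), -25), Add(Add(14, 11), 6)) = Mul(Mul(2, -25), Add(Add(14, 11), 6)) = Mul(-50, Add(25, 6)) = Mul(-50, 31) = -1550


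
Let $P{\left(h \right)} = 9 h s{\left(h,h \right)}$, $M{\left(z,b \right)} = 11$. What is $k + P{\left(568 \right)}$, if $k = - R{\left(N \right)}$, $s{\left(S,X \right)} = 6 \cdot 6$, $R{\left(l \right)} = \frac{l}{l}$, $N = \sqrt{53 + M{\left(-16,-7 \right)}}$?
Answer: $184031$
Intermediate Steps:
$N = 8$ ($N = \sqrt{53 + 11} = \sqrt{64} = 8$)
$R{\left(l \right)} = 1$
$s{\left(S,X \right)} = 36$
$k = -1$ ($k = \left(-1\right) 1 = -1$)
$P{\left(h \right)} = 324 h$ ($P{\left(h \right)} = 9 h 36 = 324 h$)
$k + P{\left(568 \right)} = -1 + 324 \cdot 568 = -1 + 184032 = 184031$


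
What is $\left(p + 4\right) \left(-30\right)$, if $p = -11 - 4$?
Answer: $330$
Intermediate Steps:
$p = -15$
$\left(p + 4\right) \left(-30\right) = \left(-15 + 4\right) \left(-30\right) = \left(-11\right) \left(-30\right) = 330$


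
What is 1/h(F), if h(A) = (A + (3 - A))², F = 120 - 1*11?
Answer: ⅑ ≈ 0.11111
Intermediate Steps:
F = 109 (F = 120 - 11 = 109)
h(A) = 9 (h(A) = 3² = 9)
1/h(F) = 1/9 = ⅑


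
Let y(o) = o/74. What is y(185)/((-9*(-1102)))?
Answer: 5/19836 ≈ 0.00025207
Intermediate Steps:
y(o) = o/74 (y(o) = o*(1/74) = o/74)
y(185)/((-9*(-1102))) = ((1/74)*185)/((-9*(-1102))) = (5/2)/9918 = (5/2)*(1/9918) = 5/19836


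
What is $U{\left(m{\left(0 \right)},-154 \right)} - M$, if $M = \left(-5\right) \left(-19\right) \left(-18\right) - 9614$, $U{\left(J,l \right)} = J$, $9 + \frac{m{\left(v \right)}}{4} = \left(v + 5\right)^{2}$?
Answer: $11388$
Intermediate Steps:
$m{\left(v \right)} = -36 + 4 \left(5 + v\right)^{2}$ ($m{\left(v \right)} = -36 + 4 \left(v + 5\right)^{2} = -36 + 4 \left(5 + v\right)^{2}$)
$M = -11324$ ($M = 95 \left(-18\right) - 9614 = -1710 - 9614 = -11324$)
$U{\left(m{\left(0 \right)},-154 \right)} - M = \left(-36 + 4 \left(5 + 0\right)^{2}\right) - -11324 = \left(-36 + 4 \cdot 5^{2}\right) + 11324 = \left(-36 + 4 \cdot 25\right) + 11324 = \left(-36 + 100\right) + 11324 = 64 + 11324 = 11388$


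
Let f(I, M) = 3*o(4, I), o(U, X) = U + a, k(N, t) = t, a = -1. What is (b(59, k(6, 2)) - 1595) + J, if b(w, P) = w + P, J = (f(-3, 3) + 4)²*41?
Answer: 5395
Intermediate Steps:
o(U, X) = -1 + U (o(U, X) = U - 1 = -1 + U)
f(I, M) = 9 (f(I, M) = 3*(-1 + 4) = 3*3 = 9)
J = 6929 (J = (9 + 4)²*41 = 13²*41 = 169*41 = 6929)
b(w, P) = P + w
(b(59, k(6, 2)) - 1595) + J = ((2 + 59) - 1595) + 6929 = (61 - 1595) + 6929 = -1534 + 6929 = 5395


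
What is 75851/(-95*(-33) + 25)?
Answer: 75851/3160 ≈ 24.003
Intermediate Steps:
75851/(-95*(-33) + 25) = 75851/(3135 + 25) = 75851/3160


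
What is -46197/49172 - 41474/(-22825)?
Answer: 984913003/1122350900 ≈ 0.87754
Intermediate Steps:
-46197/49172 - 41474/(-22825) = -46197*1/49172 - 41474*(-1/22825) = -46197/49172 + 41474/22825 = 984913003/1122350900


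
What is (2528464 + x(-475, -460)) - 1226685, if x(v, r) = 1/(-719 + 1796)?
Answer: 1402015984/1077 ≈ 1.3018e+6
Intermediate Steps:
x(v, r) = 1/1077
(2528464 + x(-475, -460)) - 1226685 = (2528464 + 1/1077) - 1226685 = 2723155729/1077 - 1226685 = 1402015984/1077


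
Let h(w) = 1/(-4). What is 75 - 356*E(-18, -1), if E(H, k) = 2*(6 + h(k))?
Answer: -4019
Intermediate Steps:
h(w) = -¼
E(H, k) = 23/2 (E(H, k) = 2*(6 - ¼) = 2*(23/4) = 23/2)
75 - 356*E(-18, -1) = 75 - 356*23/2 = 75 - 4094 = -4019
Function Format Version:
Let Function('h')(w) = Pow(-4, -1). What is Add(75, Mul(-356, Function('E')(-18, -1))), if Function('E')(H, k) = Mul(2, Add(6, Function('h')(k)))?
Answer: -4019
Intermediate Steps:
Function('h')(w) = Rational(-1, 4)
Function('E')(H, k) = Rational(23, 2) (Function('E')(H, k) = Mul(2, Add(6, Rational(-1, 4))) = Mul(2, Rational(23, 4)) = Rational(23, 2))
Add(75, Mul(-356, Function('E')(-18, -1))) = Add(75, Mul(-356, Rational(23, 2))) = Add(75, -4094) = -4019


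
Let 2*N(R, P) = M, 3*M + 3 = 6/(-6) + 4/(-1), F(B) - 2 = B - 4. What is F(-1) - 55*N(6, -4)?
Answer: 211/3 ≈ 70.333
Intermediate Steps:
F(B) = -2 + B (F(B) = 2 + (B - 4) = 2 + (-4 + B) = -2 + B)
M = -8/3 (M = -1 + (6/(-6) + 4/(-1))/3 = -1 + (6*(-1/6) + 4*(-1))/3 = -1 + (-1 - 4)/3 = -1 + (1/3)*(-5) = -1 - 5/3 = -8/3 ≈ -2.6667)
N(R, P) = -4/3 (N(R, P) = (1/2)*(-8/3) = -4/3)
F(-1) - 55*N(6, -4) = (-2 - 1) - 55*(-4/3) = -3 + 220/3 = 211/3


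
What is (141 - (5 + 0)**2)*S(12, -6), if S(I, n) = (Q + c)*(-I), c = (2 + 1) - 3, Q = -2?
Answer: 2784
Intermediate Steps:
c = 0 (c = 3 - 3 = 0)
S(I, n) = 2*I (S(I, n) = (-2 + 0)*(-I) = -(-2)*I = 2*I)
(141 - (5 + 0)**2)*S(12, -6) = (141 - (5 + 0)**2)*(2*12) = (141 - 1*5**2)*24 = (141 - 1*25)*24 = (141 - 25)*24 = 116*24 = 2784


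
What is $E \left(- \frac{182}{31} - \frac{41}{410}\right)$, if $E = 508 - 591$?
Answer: $\frac{153633}{310} \approx 495.59$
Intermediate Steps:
$E = -83$
$E \left(- \frac{182}{31} - \frac{41}{410}\right) = - 83 \left(- \frac{182}{31} - \frac{41}{410}\right) = - 83 \left(\left(-182\right) \frac{1}{31} - \frac{1}{10}\right) = - 83 \left(- \frac{182}{31} - \frac{1}{10}\right) = \left(-83\right) \left(- \frac{1851}{310}\right) = \frac{153633}{310}$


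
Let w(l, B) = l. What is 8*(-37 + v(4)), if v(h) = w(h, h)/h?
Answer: -288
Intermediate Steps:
v(h) = 1 (v(h) = h/h = 1)
8*(-37 + v(4)) = 8*(-37 + 1) = 8*(-36) = -288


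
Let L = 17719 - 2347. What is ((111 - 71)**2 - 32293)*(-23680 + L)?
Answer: 254997444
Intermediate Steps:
L = 15372
((111 - 71)**2 - 32293)*(-23680 + L) = ((111 - 71)**2 - 32293)*(-23680 + 15372) = (40**2 - 32293)*(-8308) = (1600 - 32293)*(-8308) = -30693*(-8308) = 254997444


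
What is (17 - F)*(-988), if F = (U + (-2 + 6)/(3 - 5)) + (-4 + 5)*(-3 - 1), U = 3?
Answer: -19760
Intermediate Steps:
F = -3 (F = (3 + (-2 + 6)/(3 - 5)) + (-4 + 5)*(-3 - 1) = (3 + 4/(-2)) + 1*(-4) = (3 + 4*(-½)) - 4 = (3 - 2) - 4 = 1 - 4 = -3)
(17 - F)*(-988) = (17 - 1*(-3))*(-988) = (17 + 3)*(-988) = 20*(-988) = -19760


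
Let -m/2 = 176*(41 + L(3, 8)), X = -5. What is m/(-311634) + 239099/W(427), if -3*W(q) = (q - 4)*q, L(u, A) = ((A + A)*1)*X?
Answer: -597919837/148909113 ≈ -4.0153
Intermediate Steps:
L(u, A) = -10*A (L(u, A) = ((A + A)*1)*(-5) = ((2*A)*1)*(-5) = (2*A)*(-5) = -10*A)
W(q) = -q*(-4 + q)/3 (W(q) = -(q - 4)*q/3 = -(-4 + q)*q/3 = -q*(-4 + q)/3)
m = 13728 (m = -352*(41 - 10*8) = -352*(41 - 80) = -352*(-39) = -2*(-6864) = 13728)
m/(-311634) + 239099/W(427) = 13728/(-311634) + 239099/(((1/3)*427*(4 - 1*427))) = 13728*(-1/311634) + 239099/(((1/3)*427*(4 - 427))) = -2288/51939 + 239099/(((1/3)*427*(-423))) = -2288/51939 + 239099/(-60207) = -2288/51939 + 239099*(-1/60207) = -2288/51939 - 34157/8601 = -597919837/148909113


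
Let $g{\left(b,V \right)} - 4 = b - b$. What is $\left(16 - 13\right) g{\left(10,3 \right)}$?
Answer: $12$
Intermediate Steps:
$g{\left(b,V \right)} = 4$ ($g{\left(b,V \right)} = 4 + \left(b - b\right) = 4 + 0 = 4$)
$\left(16 - 13\right) g{\left(10,3 \right)} = \left(16 - 13\right) 4 = 3 \cdot 4 = 12$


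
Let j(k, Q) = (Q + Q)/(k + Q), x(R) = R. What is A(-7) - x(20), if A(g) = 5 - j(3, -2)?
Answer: -11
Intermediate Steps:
j(k, Q) = 2*Q/(Q + k) (j(k, Q) = (2*Q)/(Q + k) = 2*Q/(Q + k))
A(g) = 9 (A(g) = 5 - 2*(-2)/(-2 + 3) = 5 - 2*(-2)/1 = 5 - 2*(-2) = 5 - 1*(-4) = 5 + 4 = 9)
A(-7) - x(20) = 9 - 1*20 = 9 - 20 = -11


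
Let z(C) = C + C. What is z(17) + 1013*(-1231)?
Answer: -1246969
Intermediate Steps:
z(C) = 2*C
z(17) + 1013*(-1231) = 2*17 + 1013*(-1231) = 34 - 1247003 = -1246969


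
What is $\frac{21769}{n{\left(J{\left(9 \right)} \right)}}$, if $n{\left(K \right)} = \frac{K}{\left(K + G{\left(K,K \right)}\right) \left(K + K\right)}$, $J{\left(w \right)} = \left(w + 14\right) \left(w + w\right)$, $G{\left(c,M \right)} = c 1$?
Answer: $36049464$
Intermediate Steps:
$G{\left(c,M \right)} = c$
$J{\left(w \right)} = 2 w \left(14 + w\right)$ ($J{\left(w \right)} = \left(14 + w\right) 2 w = 2 w \left(14 + w\right)$)
$n{\left(K \right)} = \frac{1}{4 K}$ ($n{\left(K \right)} = \frac{K}{\left(K + K\right) \left(K + K\right)} = \frac{K}{2 K 2 K} = \frac{K}{4 K^{2}} = K \frac{1}{4 K^{2}} = \frac{1}{4 K}$)
$\frac{21769}{n{\left(J{\left(9 \right)} \right)}} = \frac{21769}{\frac{1}{4} \frac{1}{2 \cdot 9 \left(14 + 9\right)}} = \frac{21769}{\frac{1}{4} \frac{1}{2 \cdot 9 \cdot 23}} = \frac{21769}{\frac{1}{4} \cdot \frac{1}{414}} = 21769 \frac{1}{\frac{1}{1656}} = 21769 \cdot 1656 = 36049464$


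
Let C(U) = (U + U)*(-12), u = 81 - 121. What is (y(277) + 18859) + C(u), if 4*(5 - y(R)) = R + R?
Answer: 39371/2 ≈ 19686.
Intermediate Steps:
u = -40
y(R) = 5 - R/2 (y(R) = 5 - (R + R)/4 = 5 - R/2)
C(U) = -24*U (C(U) = (2*U)*(-12) = -24*U)
(y(277) + 18859) + C(u) = ((5 - ½*277) + 18859) - 24*(-40) = ((5 - 277/2) + 18859) + 960 = (-267/2 + 18859) + 960 = 37451/2 + 960 = 39371/2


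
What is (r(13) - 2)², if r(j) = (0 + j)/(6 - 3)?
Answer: 49/9 ≈ 5.4444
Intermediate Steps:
r(j) = j/3
(r(13) - 2)² = ((⅓)*13 - 2)² = (13/3 - 2)² = (7/3)² = 49/9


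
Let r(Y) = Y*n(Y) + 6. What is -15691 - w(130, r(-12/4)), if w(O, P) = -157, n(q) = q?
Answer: -15534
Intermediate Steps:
r(Y) = 6 + Y² (r(Y) = Y*Y + 6 = Y² + 6 = 6 + Y²)
-15691 - w(130, r(-12/4)) = -15691 - 1*(-157) = -15691 + 157 = -15534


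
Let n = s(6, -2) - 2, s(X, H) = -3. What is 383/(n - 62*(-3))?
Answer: 383/181 ≈ 2.1160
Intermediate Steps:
n = -5 (n = -3 - 2 = -5)
383/(n - 62*(-3)) = 383/(-5 - 62*(-3)) = 383/(-5 - 31*(-6)) = 383/(-5 + 186) = 383/181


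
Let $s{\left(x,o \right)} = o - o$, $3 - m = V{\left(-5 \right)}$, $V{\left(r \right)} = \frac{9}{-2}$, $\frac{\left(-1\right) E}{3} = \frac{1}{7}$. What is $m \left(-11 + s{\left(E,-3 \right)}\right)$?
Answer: $- \frac{165}{2} \approx -82.5$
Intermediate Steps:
$E = - \frac{3}{7} \approx -0.42857$
$V{\left(r \right)} = - \frac{9}{2}$ ($V{\left(r \right)} = 9 \left(- \frac{1}{2}\right) = - \frac{9}{2}$)
$m = \frac{15}{2}$ ($m = 3 - - \frac{9}{2} = 3 + \frac{9}{2} = \frac{15}{2} \approx 7.5$)
$s{\left(x,o \right)} = 0$
$m \left(-11 + s{\left(E,-3 \right)}\right) = \frac{15 \left(-11 + 0\right)}{2} = \frac{15}{2} \left(-11\right) = - \frac{165}{2}$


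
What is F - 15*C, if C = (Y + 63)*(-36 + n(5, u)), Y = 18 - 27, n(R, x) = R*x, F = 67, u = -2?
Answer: 37327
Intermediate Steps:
Y = -9
C = -2484 (C = (-9 + 63)*(-36 + 5*(-2)) = 54*(-36 - 10) = 54*(-46) = -2484)
F - 15*C = 67 - 15*(-2484) = 67 + 37260 = 37327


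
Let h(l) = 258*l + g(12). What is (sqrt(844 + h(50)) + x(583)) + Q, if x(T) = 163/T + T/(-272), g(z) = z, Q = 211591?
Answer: 33552958863/158576 + 2*sqrt(3439) ≈ 2.1171e+5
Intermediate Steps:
x(T) = 163/T - T/272 (x(T) = 163/T + T*(-1/272) = 163/T - T/272)
h(l) = 12 + 258*l (h(l) = 258*l + 12 = 12 + 258*l)
(sqrt(844 + h(50)) + x(583)) + Q = (sqrt(844 + (12 + 258*50)) + (163/583 - 1/272*583)) + 211591 = (sqrt(844 + (12 + 12900)) + (163*(1/583) - 583/272)) + 211591 = (sqrt(844 + 12912) + (163/583 - 583/272)) + 211591 = (sqrt(13756) - 295553/158576) + 211591 = (2*sqrt(3439) - 295553/158576) + 211591 = (-295553/158576 + 2*sqrt(3439)) + 211591 = 33552958863/158576 + 2*sqrt(3439)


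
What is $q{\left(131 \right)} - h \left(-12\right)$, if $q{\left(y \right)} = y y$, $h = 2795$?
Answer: $50701$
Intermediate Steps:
$q{\left(y \right)} = y^{2}$
$q{\left(131 \right)} - h \left(-12\right) = 131^{2} - 2795 \left(-12\right) = 17161 - -33540 = 17161 + 33540 = 50701$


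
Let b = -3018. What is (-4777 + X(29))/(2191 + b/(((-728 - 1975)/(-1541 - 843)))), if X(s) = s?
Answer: 4277948/424213 ≈ 10.084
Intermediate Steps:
(-4777 + X(29))/(2191 + b/(((-728 - 1975)/(-1541 - 843)))) = (-4777 + 29)/(2191 - 3018*(-1541 - 843)/(-728 - 1975)) = -4748/(2191 - 3018/((-2703/(-2384)))) = -4748/(2191 - 3018/((-2703*(-1/2384)))) = -4748/(2191 - 3018/2703/2384) = -4748/(2191 - 3018*2384/2703) = -4748/(2191 - 2398304/901) = -4748/(-424213/901) = -4748*(-901/424213) = 4277948/424213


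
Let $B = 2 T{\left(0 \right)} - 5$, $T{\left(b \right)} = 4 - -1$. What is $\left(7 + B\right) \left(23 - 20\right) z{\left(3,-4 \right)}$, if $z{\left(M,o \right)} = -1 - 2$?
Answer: $-108$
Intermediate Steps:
$z{\left(M,o \right)} = -3$
$T{\left(b \right)} = 5$ ($T{\left(b \right)} = 4 + 1 = 5$)
$B = 5$ ($B = 2 \cdot 5 - 5 = 10 - 5 = 5$)
$\left(7 + B\right) \left(23 - 20\right) z{\left(3,-4 \right)} = \left(7 + 5\right) \left(23 - 20\right) \left(-3\right) = 12 \cdot 3 \left(-3\right) = 36 \left(-3\right) = -108$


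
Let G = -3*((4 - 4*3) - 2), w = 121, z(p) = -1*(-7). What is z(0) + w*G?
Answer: 3637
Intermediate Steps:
z(p) = 7
G = 30 (G = -3*((4 - 12) - 2) = -3*(-8 - 2) = -3*(-10) = 30)
z(0) + w*G = 7 + 121*30 = 7 + 3630 = 3637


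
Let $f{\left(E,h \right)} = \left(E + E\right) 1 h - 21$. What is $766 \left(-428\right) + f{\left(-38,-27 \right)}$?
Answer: $-325817$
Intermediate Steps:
$f{\left(E,h \right)} = -21 + 2 E h$ ($f{\left(E,h \right)} = 2 E 1 h - 21 = 2 E h - 21 = -21 + 2 E h$)
$766 \left(-428\right) + f{\left(-38,-27 \right)} = 766 \left(-428\right) - \left(21 + 76 \left(-27\right)\right) = -327848 + \left(-21 + 2052\right) = -327848 + 2031 = -325817$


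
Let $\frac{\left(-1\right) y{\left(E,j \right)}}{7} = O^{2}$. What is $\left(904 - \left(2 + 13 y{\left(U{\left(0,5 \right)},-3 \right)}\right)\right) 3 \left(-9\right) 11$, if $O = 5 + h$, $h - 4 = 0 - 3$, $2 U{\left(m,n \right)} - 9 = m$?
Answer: $-1240866$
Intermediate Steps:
$U{\left(m,n \right)} = \frac{9}{2} + \frac{m}{2}$
$h = 1$ ($h = 4 + \left(0 - 3\right) = 4 - 3 = 1$)
$O = 6$ ($O = 5 + 1 = 6$)
$y{\left(E,j \right)} = -252$ ($y{\left(E,j \right)} = - 7 \cdot 6^{2} = \left(-7\right) 36 = -252$)
$\left(904 - \left(2 + 13 y{\left(U{\left(0,5 \right)},-3 \right)}\right)\right) 3 \left(-9\right) 11 = \left(904 - -3274\right) 3 \left(-9\right) 11 = \left(904 + \left(3276 - 2\right)\right) \left(\left(-27\right) 11\right) = \left(904 + 3274\right) \left(-297\right) = 4178 \left(-297\right) = -1240866$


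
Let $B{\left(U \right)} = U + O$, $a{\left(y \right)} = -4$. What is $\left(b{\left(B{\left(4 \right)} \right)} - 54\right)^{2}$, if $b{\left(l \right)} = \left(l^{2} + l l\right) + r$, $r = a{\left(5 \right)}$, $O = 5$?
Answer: $10816$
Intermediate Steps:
$r = -4$
$B{\left(U \right)} = 5 + U$ ($B{\left(U \right)} = U + 5 = 5 + U$)
$b{\left(l \right)} = -4 + 2 l^{2}$ ($b{\left(l \right)} = \left(l^{2} + l l\right) - 4 = \left(l^{2} + l^{2}\right) - 4 = 2 l^{2} - 4 = -4 + 2 l^{2}$)
$\left(b{\left(B{\left(4 \right)} \right)} - 54\right)^{2} = \left(\left(-4 + 2 \left(5 + 4\right)^{2}\right) - 54\right)^{2} = \left(\left(-4 + 2 \cdot 9^{2}\right) - 54\right)^{2} = \left(\left(-4 + 2 \cdot 81\right) - 54\right)^{2} = \left(\left(-4 + 162\right) - 54\right)^{2} = \left(158 - 54\right)^{2} = 104^{2} = 10816$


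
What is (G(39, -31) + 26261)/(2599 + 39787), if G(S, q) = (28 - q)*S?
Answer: 14281/21193 ≈ 0.67385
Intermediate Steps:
G(S, q) = S*(28 - q)
(G(39, -31) + 26261)/(2599 + 39787) = (39*(28 - 1*(-31)) + 26261)/(2599 + 39787) = (39*(28 + 31) + 26261)/42386 = (39*59 + 26261)*(1/42386) = (2301 + 26261)*(1/42386) = 28562*(1/42386) = 14281/21193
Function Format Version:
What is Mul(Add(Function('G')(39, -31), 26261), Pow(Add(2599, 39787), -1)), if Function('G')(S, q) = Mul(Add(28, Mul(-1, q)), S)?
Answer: Rational(14281, 21193) ≈ 0.67385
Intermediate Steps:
Function('G')(S, q) = Mul(S, Add(28, Mul(-1, q)))
Mul(Add(Function('G')(39, -31), 26261), Pow(Add(2599, 39787), -1)) = Mul(Add(Mul(39, Add(28, Mul(-1, -31))), 26261), Pow(Add(2599, 39787), -1)) = Mul(Add(Mul(39, Add(28, 31)), 26261), Pow(42386, -1)) = Mul(Add(Mul(39, 59), 26261), Rational(1, 42386)) = Mul(Add(2301, 26261), Rational(1, 42386)) = Mul(28562, Rational(1, 42386)) = Rational(14281, 21193)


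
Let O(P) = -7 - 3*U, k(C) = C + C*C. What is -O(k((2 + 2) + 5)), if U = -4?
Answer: -5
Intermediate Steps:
k(C) = C + C**2
O(P) = 5 (O(P) = -7 - 3*(-4) = -7 + 12 = 5)
-O(k((2 + 2) + 5)) = -1*5 = -5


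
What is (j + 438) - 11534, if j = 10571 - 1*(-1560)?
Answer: 1035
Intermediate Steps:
j = 12131 (j = 10571 + 1560 = 12131)
(j + 438) - 11534 = (12131 + 438) - 11534 = 12569 - 11534 = 1035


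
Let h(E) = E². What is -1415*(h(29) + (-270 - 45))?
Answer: -744290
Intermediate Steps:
-1415*(h(29) + (-270 - 45)) = -1415*(29² + (-270 - 45)) = -1415*(841 - 315) = -1415*526 = -744290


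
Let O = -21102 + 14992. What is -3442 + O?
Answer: -9552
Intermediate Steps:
O = -6110
-3442 + O = -3442 - 6110 = -9552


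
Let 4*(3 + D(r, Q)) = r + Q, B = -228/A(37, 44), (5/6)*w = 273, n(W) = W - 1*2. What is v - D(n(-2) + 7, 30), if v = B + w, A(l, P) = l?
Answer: 233979/740 ≈ 316.19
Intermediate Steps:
n(W) = -2 + W (n(W) = W - 2 = -2 + W)
w = 1638/5 (w = (6/5)*273 = 1638/5 ≈ 327.60)
B = -228/37 ≈ -6.1622
D(r, Q) = -3 + Q/4 + r/4 (D(r, Q) = -3 + (r + Q)/4 = -3 + (Q + r)/4 = -3 + (Q/4 + r/4) = -3 + Q/4 + r/4)
v = 59466/185 (v = -228/37 + 1638/5 = 59466/185 ≈ 321.44)
v - D(n(-2) + 7, 30) = 59466/185 - (-3 + (¼)*30 + ((-2 - 2) + 7)/4) = 59466/185 - (-3 + 15/2 + (-4 + 7)/4) = 59466/185 - (-3 + 15/2 + (¼)*3) = 59466/185 - (-3 + 15/2 + ¾) = 59466/185 - 1*21/4 = 59466/185 - 21/4 = 233979/740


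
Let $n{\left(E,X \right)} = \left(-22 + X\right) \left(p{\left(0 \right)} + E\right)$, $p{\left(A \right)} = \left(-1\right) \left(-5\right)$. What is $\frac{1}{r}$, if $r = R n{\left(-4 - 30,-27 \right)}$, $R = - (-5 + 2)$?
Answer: $\frac{1}{4263} \approx 0.00023458$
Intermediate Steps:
$p{\left(A \right)} = 5$
$R = 3$ ($R = \left(-1\right) \left(-3\right) = 3$)
$n{\left(E,X \right)} = \left(-22 + X\right) \left(5 + E\right)$
$r = 4263$ ($r = 3 \left(-110 - 22 \left(-4 - 30\right) + 5 \left(-27\right) + \left(-4 - 30\right) \left(-27\right)\right) = 3 \left(-110 - -748 - 135 - -918\right) = 3 \left(-110 + 748 - 135 + 918\right) = 3 \cdot 1421 = 4263$)
$\frac{1}{r} = \frac{1}{4263}$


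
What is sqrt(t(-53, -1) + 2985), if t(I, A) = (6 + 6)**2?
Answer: sqrt(3129) ≈ 55.937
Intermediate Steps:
t(I, A) = 144 (t(I, A) = 12**2 = 144)
sqrt(t(-53, -1) + 2985) = sqrt(144 + 2985) = sqrt(3129)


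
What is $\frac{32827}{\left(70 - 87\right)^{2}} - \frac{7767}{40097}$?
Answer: $\frac{77295268}{681649} \approx 113.39$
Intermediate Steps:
$\frac{32827}{\left(70 - 87\right)^{2}} - \frac{7767}{40097} = \frac{32827}{\left(-17\right)^{2}} - \frac{7767}{40097} = \frac{32827}{289} - \frac{7767}{40097} = 32827 \cdot \frac{1}{289} - \frac{7767}{40097} = \frac{1931}{17} - \frac{7767}{40097} = \frac{77295268}{681649}$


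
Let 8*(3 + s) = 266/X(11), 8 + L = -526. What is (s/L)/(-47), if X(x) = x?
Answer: 1/1104312 ≈ 9.0554e-7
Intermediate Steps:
L = -534 (L = -8 - 526 = -534)
s = 1/44 (s = -3 + (266/11)/8 = -3 + (266*(1/11))/8 = -3 + (⅛)*(266/11) = -3 + 133/44 = 1/44 ≈ 0.022727)
(s/L)/(-47) = ((1/44)/(-534))/(-47) = ((1/44)*(-1/534))*(-1/47) = -1/23496*(-1/47) = 1/1104312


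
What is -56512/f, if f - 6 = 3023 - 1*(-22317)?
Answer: -28256/12673 ≈ -2.2296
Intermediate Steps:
f = 25346 (f = 6 + (3023 - 1*(-22317)) = 6 + (3023 + 22317) = 6 + 25340 = 25346)
-56512/f = -56512/25346 = -56512*1/25346 = -28256/12673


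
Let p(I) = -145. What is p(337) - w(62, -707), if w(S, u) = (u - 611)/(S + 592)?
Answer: -46756/327 ≈ -142.98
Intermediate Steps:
w(S, u) = (-611 + u)/(592 + S)
p(337) - w(62, -707) = -145 - (-611 - 707)/(592 + 62) = -145 - (-1318)/654 = -145 - 1*(-659/327) = -145 + 659/327 = -46756/327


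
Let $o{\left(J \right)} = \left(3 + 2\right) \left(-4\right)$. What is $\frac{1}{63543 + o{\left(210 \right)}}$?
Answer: $\frac{1}{63523} \approx 1.5742 \cdot 10^{-5}$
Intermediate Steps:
$o{\left(J \right)} = -20$ ($o{\left(J \right)} = 5 \left(-4\right) = -20$)
$\frac{1}{63543 + o{\left(210 \right)}} = \frac{1}{63543 - 20} = \frac{1}{63523}$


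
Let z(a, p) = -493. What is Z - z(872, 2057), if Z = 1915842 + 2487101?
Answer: 4403436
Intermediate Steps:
Z = 4402943
Z - z(872, 2057) = 4402943 - 1*(-493) = 4402943 + 493 = 4403436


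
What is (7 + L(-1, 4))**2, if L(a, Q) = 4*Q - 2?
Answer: 441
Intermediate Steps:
L(a, Q) = -2 + 4*Q
(7 + L(-1, 4))**2 = (7 + (-2 + 4*4))**2 = (7 + (-2 + 16))**2 = (7 + 14)**2 = 21**2 = 441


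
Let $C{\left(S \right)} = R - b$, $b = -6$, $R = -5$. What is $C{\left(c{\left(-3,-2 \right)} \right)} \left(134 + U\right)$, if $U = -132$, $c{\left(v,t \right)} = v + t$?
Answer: $2$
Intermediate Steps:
$c{\left(v,t \right)} = t + v$
$C{\left(S \right)} = 1$ ($C{\left(S \right)} = -5 - -6 = -5 + 6 = 1$)
$C{\left(c{\left(-3,-2 \right)} \right)} \left(134 + U\right) = 1 \left(134 - 132\right) = 1 \cdot 2 = 2$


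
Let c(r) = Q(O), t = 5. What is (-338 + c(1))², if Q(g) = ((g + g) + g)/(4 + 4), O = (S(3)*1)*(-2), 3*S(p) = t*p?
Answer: 1868689/16 ≈ 1.1679e+5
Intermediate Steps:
S(p) = 5*p/3 (S(p) = (5*p)/3 = 5*p/3)
O = -10 (O = (((5/3)*3)*1)*(-2) = (5*1)*(-2) = 5*(-2) = -10)
Q(g) = 3*g/8 (Q(g) = (2*g + g)/8 = (3*g)*(⅛) = 3*g/8)
c(r) = -15/4 (c(r) = (3/8)*(-10) = -15/4)
(-338 + c(1))² = (-338 - 15/4)² = (-1367/4)² = 1868689/16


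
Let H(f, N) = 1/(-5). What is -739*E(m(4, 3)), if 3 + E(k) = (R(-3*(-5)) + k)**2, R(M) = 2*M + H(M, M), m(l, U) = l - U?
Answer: -17470699/25 ≈ -6.9883e+5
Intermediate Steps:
H(f, N) = -1/5
R(M) = -1/5 + 2*M (R(M) = 2*M - 1/5 = -1/5 + 2*M)
E(k) = -3 + (149/5 + k)**2 (E(k) = -3 + ((-1/5 + 2*(-3*(-5))) + k)**2 = -3 + ((-1/5 + 2*15) + k)**2 = -3 + ((-1/5 + 30) + k)**2 = -3 + (149/5 + k)**2)
-739*E(m(4, 3)) = -739*(-3 + (149 + 5*(4 - 1*3))**2/25) = -739*(-3 + (149 + 5*(4 - 3))**2/25) = -739*(-3 + (149 + 5*1)**2/25) = -739*(-3 + (149 + 5)**2/25) = -739*(-3 + (1/25)*154**2) = -739*(-3 + (1/25)*23716) = -739*(-3 + 23716/25) = -739*23641/25 = -17470699/25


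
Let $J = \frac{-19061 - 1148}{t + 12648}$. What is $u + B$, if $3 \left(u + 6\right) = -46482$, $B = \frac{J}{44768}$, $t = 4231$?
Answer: $- \frac{11712405636209}{755639072} \approx -15500.0$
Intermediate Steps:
$J = - \frac{20209}{16879}$ ($J = \frac{-19061 - 1148}{4231 + 12648} = - \frac{20209}{16879} \approx -1.1973$)
$B = - \frac{20209}{755639072}$ ($B = - \frac{20209}{16879 \cdot 44768} = \left(- \frac{20209}{16879}\right) \frac{1}{44768} = - \frac{20209}{755639072} \approx -2.6744 \cdot 10^{-5}$)
$u = -15500$ ($u = -6 + \frac{1}{3} \left(-46482\right) = -6 - 15494 = -15500$)
$u + B = -15500 - \frac{20209}{755639072} = - \frac{11712405636209}{755639072}$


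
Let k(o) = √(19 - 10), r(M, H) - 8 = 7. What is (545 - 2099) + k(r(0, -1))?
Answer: -1551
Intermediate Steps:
r(M, H) = 15 (r(M, H) = 8 + 7 = 15)
k(o) = 3 (k(o) = √9 = 3)
(545 - 2099) + k(r(0, -1)) = (545 - 2099) + 3 = -1554 + 3 = -1551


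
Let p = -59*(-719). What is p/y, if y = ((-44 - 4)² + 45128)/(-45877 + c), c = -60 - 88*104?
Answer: -2336930469/47432 ≈ -49269.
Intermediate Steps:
c = -9212 (c = -60 - 9152 = -9212)
p = 42421
y = -47432/55089 (y = ((-44 - 4)² + 45128)/(-45877 - 9212) = ((-48)² + 45128)/(-55089) = (2304 + 45128)*(-1/55089) = 47432*(-1/55089) = -47432/55089 ≈ -0.86101)
p/y = 42421/(-47432/55089) = 42421*(-55089/47432) = -2336930469/47432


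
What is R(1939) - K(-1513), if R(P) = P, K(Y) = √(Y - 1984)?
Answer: 1939 - I*√3497 ≈ 1939.0 - 59.135*I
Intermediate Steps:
K(Y) = √(-1984 + Y)
R(1939) - K(-1513) = 1939 - √(-1984 - 1513) = 1939 - √(-3497) = 1939 - I*√3497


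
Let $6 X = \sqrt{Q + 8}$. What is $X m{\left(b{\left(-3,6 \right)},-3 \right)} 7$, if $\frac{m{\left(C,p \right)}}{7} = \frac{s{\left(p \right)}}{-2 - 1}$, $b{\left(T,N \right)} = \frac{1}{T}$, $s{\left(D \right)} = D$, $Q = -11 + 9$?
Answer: $\frac{49 \sqrt{6}}{6} \approx 20.004$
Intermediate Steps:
$Q = -2$
$X = \frac{\sqrt{6}}{6}$ ($X = \frac{\sqrt{-2 + 8}}{6} = \frac{\sqrt{6}}{6} \approx 0.40825$)
$m{\left(C,p \right)} = - \frac{7 p}{3}$ ($m{\left(C,p \right)} = 7 \frac{p}{-2 - 1} = 7 \frac{p}{-3} = 7 p \left(- \frac{1}{3}\right) = 7 \left(- \frac{p}{3}\right) = - \frac{7 p}{3}$)
$X m{\left(b{\left(-3,6 \right)},-3 \right)} 7 = \frac{\sqrt{6}}{6} \left(\left(- \frac{7}{3}\right) \left(-3\right)\right) 7 = \frac{\sqrt{6}}{6} \cdot 7 \cdot 7 = \frac{7 \sqrt{6}}{6} \cdot 7 = \frac{49 \sqrt{6}}{6}$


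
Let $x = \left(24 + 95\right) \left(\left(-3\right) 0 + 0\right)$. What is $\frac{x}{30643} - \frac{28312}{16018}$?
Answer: $- \frac{14156}{8009} \approx -1.7675$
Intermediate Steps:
$x = 0$ ($x = 119 \left(0 + 0\right) = 119 \cdot 0 = 0$)
$\frac{x}{30643} - \frac{28312}{16018} = \frac{0}{30643} - \frac{28312}{16018} = 0 \cdot \frac{1}{30643} - \frac{14156}{8009} = 0 - \frac{14156}{8009} = - \frac{14156}{8009}$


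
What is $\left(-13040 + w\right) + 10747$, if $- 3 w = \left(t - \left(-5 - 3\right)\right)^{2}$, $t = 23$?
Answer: $- \frac{7840}{3} \approx -2613.3$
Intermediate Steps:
$w = - \frac{961}{3}$ ($w = - \frac{\left(23 - \left(-5 - 3\right)\right)^{2}}{3} = - \frac{\left(23 - -8\right)^{2}}{3} = - \frac{\left(23 + 8\right)^{2}}{3} = - \frac{31^{2}}{3} = \left(- \frac{1}{3}\right) 961 = - \frac{961}{3} \approx -320.33$)
$\left(-13040 + w\right) + 10747 = \left(-13040 - \frac{961}{3}\right) + 10747 = - \frac{40081}{3} + 10747 = - \frac{7840}{3}$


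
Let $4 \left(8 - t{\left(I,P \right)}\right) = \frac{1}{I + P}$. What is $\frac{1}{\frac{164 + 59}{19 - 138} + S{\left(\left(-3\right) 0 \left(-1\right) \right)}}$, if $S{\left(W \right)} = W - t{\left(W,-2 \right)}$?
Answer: $- \frac{952}{9519} \approx -0.10001$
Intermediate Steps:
$t{\left(I,P \right)} = 8 - \frac{1}{4 \left(I + P\right)}$
$S{\left(W \right)} = W - \frac{- \frac{65}{4} + 8 W}{-2 + W}$ ($S{\left(W \right)} = W - \frac{- \frac{1}{4} + 8 W + 8 \left(-2\right)}{W - 2} = W - \frac{- \frac{1}{4} + 8 W - 16}{-2 + W} = W - \frac{- \frac{65}{4} + 8 W}{-2 + W}$)
$\frac{1}{\frac{164 + 59}{19 - 138} + S{\left(\left(-3\right) 0 \left(-1\right) \right)}} = \frac{1}{\frac{164 + 59}{19 - 138} + \frac{\frac{65}{4} + \left(\left(-3\right) 0 \left(-1\right)\right)^{2} - 10 \left(-3\right) 0 \left(-1\right)}{-2 + \left(-3\right) 0 \left(-1\right)}} = \frac{1}{\frac{223}{-119} + \frac{\frac{65}{4} + \left(0 \left(-1\right)\right)^{2} - 10 \cdot 0 \left(-1\right)}{-2 + 0 \left(-1\right)}} = \frac{1}{223 \left(- \frac{1}{119}\right) + \frac{\frac{65}{4} + 0^{2} - 0}{-2 + 0}} = \frac{1}{- \frac{223}{119} + \frac{\frac{65}{4} + 0 + 0}{-2}} = \frac{1}{- \frac{223}{119} - \frac{65}{8}} = \frac{1}{- \frac{9519}{952}} = - \frac{952}{9519}$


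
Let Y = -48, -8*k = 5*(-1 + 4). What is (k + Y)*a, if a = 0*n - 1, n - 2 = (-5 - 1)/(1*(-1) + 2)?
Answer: 399/8 ≈ 49.875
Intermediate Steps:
n = -4 (n = 2 + (-5 - 1)/(1*(-1) + 2) = 2 - 6/(-1 + 2) = 2 - 6/1 = 2 - 6*1 = 2 - 6 = -4)
a = -1 (a = 0*(-4) - 1 = 0 - 1 = -1)
k = -15/8 (k = -5*(-1 + 4)/8 = -5*3/8 = -⅛*15 = -15/8 ≈ -1.8750)
(k + Y)*a = (-15/8 - 48)*(-1) = -399/8*(-1) = 399/8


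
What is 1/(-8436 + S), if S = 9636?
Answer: 1/1200 ≈ 0.00083333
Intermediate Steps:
1/(-8436 + S) = 1/(-8436 + 9636) = 1/1200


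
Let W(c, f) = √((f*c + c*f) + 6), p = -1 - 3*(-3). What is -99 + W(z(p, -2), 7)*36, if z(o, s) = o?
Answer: -99 + 36*√118 ≈ 292.06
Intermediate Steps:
p = 8 (p = -1 + 9 = 8)
W(c, f) = √(6 + 2*c*f) (W(c, f) = √((c*f + c*f) + 6) = √(2*c*f + 6) = √(6 + 2*c*f))
-99 + W(z(p, -2), 7)*36 = -99 + √(6 + 2*8*7)*36 = -99 + √(6 + 112)*36 = -99 + √118*36 = -99 + 36*√118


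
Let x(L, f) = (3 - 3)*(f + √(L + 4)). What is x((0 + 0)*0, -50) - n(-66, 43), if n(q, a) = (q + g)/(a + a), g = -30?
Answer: 48/43 ≈ 1.1163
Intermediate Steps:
n(q, a) = (-30 + q)/(2*a) (n(q, a) = (q - 30)/(a + a) = (-30 + q)/((2*a)) = (-30 + q)*(1/(2*a)) = (-30 + q)/(2*a))
x(L, f) = 0 (x(L, f) = 0*(f + √(4 + L)) = 0)
x((0 + 0)*0, -50) - n(-66, 43) = 0 - (-30 - 66)/(2*43) = 0 - (-96)/(2*43) = 0 - 1*(-48/43) = 0 + 48/43 = 48/43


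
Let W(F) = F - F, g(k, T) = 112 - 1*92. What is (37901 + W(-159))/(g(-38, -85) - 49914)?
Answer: -37901/49894 ≈ -0.75963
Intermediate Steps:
g(k, T) = 20 (g(k, T) = 112 - 92 = 20)
W(F) = 0
(37901 + W(-159))/(g(-38, -85) - 49914) = (37901 + 0)/(20 - 49914) = 37901/(-49894) = 37901*(-1/49894) = -37901/49894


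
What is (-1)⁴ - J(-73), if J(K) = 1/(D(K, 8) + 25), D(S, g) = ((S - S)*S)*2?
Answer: 24/25 ≈ 0.96000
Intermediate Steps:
D(S, g) = 0 (D(S, g) = (0*S)*2 = 0*2 = 0)
J(K) = 1/25 (J(K) = 1/(0 + 25) = 1/25)
(-1)⁴ - J(-73) = (-1)⁴ - 1*1/25 = 1 - 1/25 = 24/25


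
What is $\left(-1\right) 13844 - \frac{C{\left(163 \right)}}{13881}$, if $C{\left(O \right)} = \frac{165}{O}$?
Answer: $- \frac{10441158699}{754201} \approx -13844.0$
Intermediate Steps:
$\left(-1\right) 13844 - \frac{C{\left(163 \right)}}{13881} = \left(-1\right) 13844 - \frac{165 \cdot \frac{1}{163}}{13881} = -13844 - 165 \cdot \frac{1}{163} \cdot \frac{1}{13881} = -13844 - \frac{165}{163} \cdot \frac{1}{13881} = -13844 - \frac{55}{754201} = - \frac{10441158699}{754201}$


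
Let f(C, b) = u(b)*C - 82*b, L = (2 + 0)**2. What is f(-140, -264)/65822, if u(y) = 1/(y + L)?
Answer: 281431/855686 ≈ 0.32890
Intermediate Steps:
L = 4 (L = 2**2 = 4)
u(y) = 1/(4 + y) (u(y) = 1/(y + 4) = 1/(4 + y))
f(C, b) = -82*b + C/(4 + b) (f(C, b) = C/(4 + b) - 82*b = -82*b + C/(4 + b))
f(-140, -264)/65822 = ((-140 - 82*(-264)*(4 - 264))/(4 - 264))/65822 = ((-140 - 82*(-264)*(-260))/(-260))*(1/65822) = -(-140 - 5628480)/260*(1/65822) = -1/260*(-5628620)*(1/65822) = (281431/13)*(1/65822) = 281431/855686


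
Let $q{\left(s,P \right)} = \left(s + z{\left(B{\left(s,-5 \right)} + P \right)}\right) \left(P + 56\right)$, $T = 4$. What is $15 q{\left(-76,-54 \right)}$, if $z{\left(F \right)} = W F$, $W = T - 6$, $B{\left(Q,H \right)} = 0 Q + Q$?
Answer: $5520$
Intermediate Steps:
$B{\left(Q,H \right)} = Q$ ($B{\left(Q,H \right)} = 0 + Q = Q$)
$W = -2$ ($W = 4 - 6 = -2$)
$z{\left(F \right)} = - 2 F$
$q{\left(s,P \right)} = \left(56 + P\right) \left(- s - 2 P\right)$ ($q{\left(s,P \right)} = \left(s - 2 \left(s + P\right)\right) \left(P + 56\right) = \left(s - 2 \left(P + s\right)\right) \left(56 + P\right) = \left(s - \left(2 P + 2 s\right)\right) \left(56 + P\right) = \left(- s - 2 P\right) \left(56 + P\right) = \left(56 + P\right) \left(- s - 2 P\right)$)
$15 q{\left(-76,-54 \right)} = 15 \left(\left(-112\right) \left(-54\right) - -4256 - 2 \left(-54\right)^{2} - \left(-54\right) \left(-76\right)\right) = 15 \left(6048 + 4256 - 5832 - 4104\right) = 15 \cdot 368 = 5520$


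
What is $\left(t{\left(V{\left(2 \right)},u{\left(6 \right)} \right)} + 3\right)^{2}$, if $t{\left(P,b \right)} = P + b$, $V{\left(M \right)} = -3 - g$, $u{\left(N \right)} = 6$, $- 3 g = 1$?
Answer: $\frac{361}{9} \approx 40.111$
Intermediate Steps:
$g = - \frac{1}{3}$ ($g = \left(- \frac{1}{3}\right) 1 = - \frac{1}{3} \approx -0.33333$)
$V{\left(M \right)} = - \frac{8}{3}$ ($V{\left(M \right)} = -3 - - \frac{1}{3} = -3 + \frac{1}{3} = - \frac{8}{3}$)
$\left(t{\left(V{\left(2 \right)},u{\left(6 \right)} \right)} + 3\right)^{2} = \left(\left(- \frac{8}{3} + 6\right) + 3\right)^{2} = \left(\frac{10}{3} + 3\right)^{2} = \left(\frac{19}{3}\right)^{2} = \frac{361}{9}$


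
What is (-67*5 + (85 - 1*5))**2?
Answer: 65025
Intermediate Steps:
(-67*5 + (85 - 1*5))**2 = (-335 + (85 - 5))**2 = (-335 + 80)**2 = (-255)**2 = 65025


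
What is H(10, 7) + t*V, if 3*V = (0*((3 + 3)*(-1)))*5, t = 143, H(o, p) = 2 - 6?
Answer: -4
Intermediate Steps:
H(o, p) = -4
V = 0 (V = ((0*((3 + 3)*(-1)))*5)/3 = ((0*(6*(-1)))*5)/3 = ((0*(-6))*5)/3 = (0*5)/3 = (1/3)*0 = 0)
H(10, 7) + t*V = -4 + 143*0 = -4 + 0 = -4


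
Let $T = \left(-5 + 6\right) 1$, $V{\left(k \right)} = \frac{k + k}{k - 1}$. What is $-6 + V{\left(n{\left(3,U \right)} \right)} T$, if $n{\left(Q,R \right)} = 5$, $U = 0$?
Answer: $- \frac{7}{2} \approx -3.5$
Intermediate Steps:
$V{\left(k \right)} = \frac{2 k}{-1 + k}$
$T = 1$ ($T = 1 \cdot 1 = 1$)
$-6 + V{\left(n{\left(3,U \right)} \right)} T = -6 + 2 \cdot 5 \frac{1}{-1 + 5} \cdot 1 = -6 + 2 \cdot 5 \cdot \frac{1}{4} \cdot 1 = -6 + \frac{5}{2} \cdot 1 = -6 + \frac{5}{2} = - \frac{7}{2}$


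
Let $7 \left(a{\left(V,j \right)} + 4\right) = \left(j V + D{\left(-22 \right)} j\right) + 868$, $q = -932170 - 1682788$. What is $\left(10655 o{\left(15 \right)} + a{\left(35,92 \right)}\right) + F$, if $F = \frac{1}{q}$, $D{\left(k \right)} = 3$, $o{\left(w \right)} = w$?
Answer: $\frac{2936888094331}{18304706} \approx 1.6044 \cdot 10^{5}$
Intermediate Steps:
$q = -2614958$
$F = - \frac{1}{2614958}$ ($F = \frac{1}{-2614958} = - \frac{1}{2614958} \approx -3.8242 \cdot 10^{-7}$)
$a{\left(V,j \right)} = 120 + \frac{3 j}{7} + \frac{V j}{7}$ ($a{\left(V,j \right)} = -4 + \frac{\left(j V + 3 j\right) + 868}{7} = -4 + \frac{\left(V j + 3 j\right) + 868}{7} = -4 + \frac{\left(3 j + V j\right) + 868}{7} = -4 + \frac{868 + 3 j + V j}{7} = -4 + \left(124 + \frac{3 j}{7} + \frac{V j}{7}\right) = 120 + \frac{3 j}{7} + \frac{V j}{7}$)
$\left(10655 o{\left(15 \right)} + a{\left(35,92 \right)}\right) + F = \left(10655 \cdot 15 + \left(120 + \frac{3}{7} \cdot 92 + \frac{1}{7} \cdot 35 \cdot 92\right)\right) - \frac{1}{2614958} = \left(159825 + \left(120 + \frac{276}{7} + 460\right)\right) - \frac{1}{2614958} = \left(159825 + \frac{4336}{7}\right) - \frac{1}{2614958} = \frac{1123111}{7} - \frac{1}{2614958} = \frac{2936888094331}{18304706}$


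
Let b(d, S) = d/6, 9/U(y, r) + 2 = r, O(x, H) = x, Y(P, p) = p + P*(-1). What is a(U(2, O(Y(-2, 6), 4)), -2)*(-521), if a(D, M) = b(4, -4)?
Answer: -1042/3 ≈ -347.33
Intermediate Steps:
Y(P, p) = p - P
U(y, r) = 9/(-2 + r)
b(d, S) = d/6 (b(d, S) = d*(1/6) = d/6)
a(D, M) = 2/3 (a(D, M) = (1/6)*4 = 2/3)
a(U(2, O(Y(-2, 6), 4)), -2)*(-521) = (2/3)*(-521) = -1042/3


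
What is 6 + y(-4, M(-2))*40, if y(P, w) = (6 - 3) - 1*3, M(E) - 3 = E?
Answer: 6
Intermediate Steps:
M(E) = 3 + E
y(P, w) = 0 (y(P, w) = 3 - 3 = 0)
6 + y(-4, M(-2))*40 = 6 + 0*40 = 6 + 0 = 6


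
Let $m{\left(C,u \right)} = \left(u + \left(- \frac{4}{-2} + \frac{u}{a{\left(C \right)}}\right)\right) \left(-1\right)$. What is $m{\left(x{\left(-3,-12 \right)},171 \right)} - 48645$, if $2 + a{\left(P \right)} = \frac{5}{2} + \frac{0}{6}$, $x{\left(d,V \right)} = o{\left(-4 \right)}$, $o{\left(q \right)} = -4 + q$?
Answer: $-49160$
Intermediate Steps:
$x{\left(d,V \right)} = -8$ ($x{\left(d,V \right)} = -4 - 4 = -8$)
$a{\left(P \right)} = \frac{1}{2}$ ($a{\left(P \right)} = -2 + \left(\frac{5}{2} + \frac{0}{6}\right) = -2 + \left(5 \cdot \frac{1}{2} + 0 \cdot \frac{1}{6}\right) = -2 + \left(\frac{5}{2} + 0\right) = -2 + \frac{5}{2} = \frac{1}{2}$)
$m{\left(C,u \right)} = -2 - 3 u$ ($m{\left(C,u \right)} = \left(u + \left(- \frac{4}{-2} + u \frac{1}{\frac{1}{2}}\right)\right) \left(-1\right) = \left(u + \left(\left(-4\right) \left(- \frac{1}{2}\right) + u 2\right)\right) \left(-1\right) = \left(u + \left(2 + 2 u\right)\right) \left(-1\right) = \left(2 + 3 u\right) \left(-1\right) = -2 - 3 u$)
$m{\left(x{\left(-3,-12 \right)},171 \right)} - 48645 = \left(-2 - 513\right) - 48645 = -515 - 48645 = -49160$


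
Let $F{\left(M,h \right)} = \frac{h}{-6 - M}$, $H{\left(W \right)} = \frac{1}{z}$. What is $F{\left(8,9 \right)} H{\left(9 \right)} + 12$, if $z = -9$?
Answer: $\frac{169}{14} \approx 12.071$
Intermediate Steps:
$H{\left(W \right)} = - \frac{1}{9}$ ($H{\left(W \right)} = \frac{1}{-9} = - \frac{1}{9}$)
$F{\left(8,9 \right)} H{\left(9 \right)} + 12 = \left(-1\right) 9 \frac{1}{6 + 8} \left(- \frac{1}{9}\right) + 12 = \left(-1\right) 9 \cdot \frac{1}{14} \left(- \frac{1}{9}\right) + 12 = \left(- \frac{9}{14}\right) \left(- \frac{1}{9}\right) + 12 = \frac{1}{14} + 12 = \frac{169}{14}$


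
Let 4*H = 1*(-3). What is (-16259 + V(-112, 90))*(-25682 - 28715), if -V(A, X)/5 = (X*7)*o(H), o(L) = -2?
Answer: 541739723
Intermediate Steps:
H = -¾ (H = (1*(-3))/4 = (¼)*(-3) = -¾ ≈ -0.75000)
V(A, X) = 70*X (V(A, X) = -5*X*7*(-2) = -5*7*X*(-2) = -(-70)*X = 70*X)
(-16259 + V(-112, 90))*(-25682 - 28715) = (-16259 + 70*90)*(-25682 - 28715) = (-16259 + 6300)*(-54397) = -9959*(-54397) = 541739723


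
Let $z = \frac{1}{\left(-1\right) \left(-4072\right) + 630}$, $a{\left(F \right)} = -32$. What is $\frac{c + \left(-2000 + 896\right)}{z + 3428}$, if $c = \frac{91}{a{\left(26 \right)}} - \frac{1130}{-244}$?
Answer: $- \frac{1686073723}{5243871344} \approx -0.32153$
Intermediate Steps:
$z = \frac{1}{4702}$ ($z = \frac{1}{4072 + 630} = \frac{1}{4702} \approx 0.00021268$)
$c = \frac{3489}{1952}$ ($c = \frac{91}{-32} - \frac{1130}{-244} = 91 \left(- \frac{1}{32}\right) - - \frac{565}{122} = - \frac{91}{32} + \frac{565}{122} = \frac{3489}{1952} \approx 1.7874$)
$\frac{c + \left(-2000 + 896\right)}{z + 3428} = \frac{\frac{3489}{1952} + \left(-2000 + 896\right)}{\frac{1}{4702} + 3428} = \frac{\frac{3489}{1952} - 1104}{\frac{16118457}{4702}} = \left(- \frac{2151519}{1952}\right) \frac{4702}{16118457} = - \frac{1686073723}{5243871344}$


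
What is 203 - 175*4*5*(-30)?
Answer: 105203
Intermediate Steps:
203 - 175*4*5*(-30) = 203 - 3500*(-30) = 203 - 175*(-600) = 203 + 105000 = 105203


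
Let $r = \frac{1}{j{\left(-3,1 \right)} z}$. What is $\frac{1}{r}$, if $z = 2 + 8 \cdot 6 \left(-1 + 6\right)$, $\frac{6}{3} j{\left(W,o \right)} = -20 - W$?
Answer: $-2057$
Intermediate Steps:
$j{\left(W,o \right)} = -10 - \frac{W}{2}$ ($j{\left(W,o \right)} = \frac{-20 - W}{2} = -10 - \frac{W}{2}$)
$z = 242$ ($z = 2 + 8 \cdot 6 \cdot 5 = 2 + 8 \cdot 30 = 2 + 240 = 242$)
$r = - \frac{1}{2057}$ ($r = \frac{1}{\left(-10 - - \frac{3}{2}\right) 242} = \frac{1}{\left(-10 + \frac{3}{2}\right) 242} = \frac{1}{\left(- \frac{17}{2}\right) 242} = \frac{1}{-2057} = - \frac{1}{2057} \approx -0.00048614$)
$\frac{1}{r} = \frac{1}{- \frac{1}{2057}} = -2057$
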